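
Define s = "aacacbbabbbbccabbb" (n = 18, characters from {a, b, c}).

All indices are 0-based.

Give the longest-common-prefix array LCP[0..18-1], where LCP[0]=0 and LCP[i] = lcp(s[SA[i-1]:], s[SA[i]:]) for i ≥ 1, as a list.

rank | idx | suffix
   0 |   0 | aacacbbabbbbccabbb
   1 |  14 | abbb
   2 |   7 | abbbbccabbb
   3 |   1 | acacbbabbbbccabbb
   4 |   3 | acbbabbbbccabbb
   5 |  17 | b
   6 |   6 | babbbbccabbb
   7 |  16 | bb
   8 |   5 | bbabbbbccabbb
   9 |  15 | bbb
  10 |   8 | bbbbccabbb
  11 |   9 | bbbccabbb
  12 |  10 | bbccabbb
  13 |  11 | bccabbb
  14 |  13 | cabbb
  15 |   2 | cacbbabbbbccabbb
  16 |   4 | cbbabbbbccabbb
  17 |  12 | ccabbb

SA = [0, 14, 7, 1, 3, 17, 6, 16, 5, 15, 8, 9, 10, 11, 13, 2, 4, 12]
rank  pair      lcp
   1  s[0:],s[14:]  1  'a'
   2  s[14:],s[7:]  4  'abbb'
   3  s[7:],s[1:]  1  'a'
   4  s[1:],s[3:]  2  'ac'
   5  s[3:],s[17:]  0  ''
   6  s[17:],s[6:]  1  'b'
   7  s[6:],s[16:]  1  'b'
   8  s[16:],s[5:]  2  'bb'
   9  s[5:],s[15:]  2  'bb'
  10  s[15:],s[8:]  3  'bbb'
  11  s[8:],s[9:]  3  'bbb'
  12  s[9:],s[10:]  2  'bb'
  13  s[10:],s[11:]  1  'b'
  14  s[11:],s[13:]  0  ''
  15  s[13:],s[2:]  2  'ca'
  16  s[2:],s[4:]  1  'c'
  17  s[4:],s[12:]  1  'c'

[0, 1, 4, 1, 2, 0, 1, 1, 2, 2, 3, 3, 2, 1, 0, 2, 1, 1]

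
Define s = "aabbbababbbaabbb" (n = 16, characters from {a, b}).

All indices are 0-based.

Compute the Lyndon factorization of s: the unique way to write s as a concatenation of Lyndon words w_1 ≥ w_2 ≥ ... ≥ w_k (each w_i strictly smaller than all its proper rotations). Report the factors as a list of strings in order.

emit factor 1: 'aabbbababbb' (i=0, period=11)
emit factor 2: 'aabbb' (i=11, period=5)

["aabbbababbb", "aabbb"]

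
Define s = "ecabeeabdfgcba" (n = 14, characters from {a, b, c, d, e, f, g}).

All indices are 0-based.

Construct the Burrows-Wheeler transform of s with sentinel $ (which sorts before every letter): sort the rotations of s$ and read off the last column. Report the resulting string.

rank  rotation         last
    0  $ecabeeabdfgcba  a
    1  a$ecabeeabdfgcb  b
    2  abdfgcba$ecabee  e
    3  abeeabdfgcba$ec  c
    4  ba$ecabeeabdfgc  c
    5  bdfgcba$ecabeea  a
    6  beeabdfgcba$eca  a
    7  cabeeabdfgcba$e  e
    8  cba$ecabeeabdfg  g
    9  dfgcba$ecabeeab  b
   10  eabdfgcba$ecabe  e
   11  ecabeeabdfgcba$  $
   12  eeabdfgcba$ecab  b
   13  fgcba$ecabeeabd  d
   14  gcba$ecabeeabdf  f

abeccaaegbe$bdf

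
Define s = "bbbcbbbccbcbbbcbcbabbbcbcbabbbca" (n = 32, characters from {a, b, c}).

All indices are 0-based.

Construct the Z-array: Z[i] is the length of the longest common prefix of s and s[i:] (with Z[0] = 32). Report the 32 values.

Z[0]=32
i=1: fresh scan; Z[1]=2 grow→box=[1,3)
i=2: min(r-i=1, Z[1]=2)=1; Z[2]=1
i=3: fresh scan; Z[3]=0
i=4: fresh scan; Z[4]=4 grow→box=[4,8)
i=5: min(r-i=3, Z[1]=2)=2; Z[5]=2
i=6: min(r-i=2, Z[2]=1)=1; Z[6]=1
i=7: min(r-i=1, Z[3]=0)=0; Z[7]=0
i=8: fresh scan; Z[8]=0
i=9: fresh scan; Z[9]=1 grow→box=[9,10)
i=10: fresh scan; Z[10]=0
i=11: fresh scan; Z[11]=5 grow→box=[11,16)
i=12: min(r-i=4, Z[1]=2)=2; Z[12]=2
i=13: min(r-i=3, Z[2]=1)=1; Z[13]=1
i=14: min(r-i=2, Z[3]=0)=0; Z[14]=0
i=15: min(r-i=1, Z[4]=4)=1; Z[15]=1
i=16: fresh scan; Z[16]=0
i=17: fresh scan; Z[17]=1 grow→box=[17,18)
i=18: fresh scan; Z[18]=0
i=19: fresh scan; Z[19]=5 grow→box=[19,24)
i=20: min(r-i=4, Z[1]=2)=2; Z[20]=2
i=21: min(r-i=3, Z[2]=1)=1; Z[21]=1
i=22: min(r-i=2, Z[3]=0)=0; Z[22]=0
i=23: min(r-i=1, Z[4]=4)=1; Z[23]=1
i=24: fresh scan; Z[24]=0
i=25: fresh scan; Z[25]=1 grow→box=[25,26)
i=26: fresh scan; Z[26]=0
i=27: fresh scan; Z[27]=4 grow→box=[27,31)
i=28: min(r-i=3, Z[1]=2)=2; Z[28]=2
i=29: min(r-i=2, Z[2]=1)=1; Z[29]=1
i=30: min(r-i=1, Z[3]=0)=0; Z[30]=0
i=31: fresh scan; Z[31]=0

[32, 2, 1, 0, 4, 2, 1, 0, 0, 1, 0, 5, 2, 1, 0, 1, 0, 1, 0, 5, 2, 1, 0, 1, 0, 1, 0, 4, 2, 1, 0, 0]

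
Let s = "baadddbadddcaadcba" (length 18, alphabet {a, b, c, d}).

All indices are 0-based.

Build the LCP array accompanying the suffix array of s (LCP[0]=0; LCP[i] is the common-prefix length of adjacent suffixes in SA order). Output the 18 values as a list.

rank | idx | suffix
   0 |  17 | a
   1 |  12 | aadcba
   2 |   1 | aadddbadddcaadcba
   3 |  13 | adcba
   4 |   2 | adddbadddcaadcba
   5 |   7 | adddcaadcba
   6 |  16 | ba
   7 |   0 | baadddbadddcaadcba
   8 |   6 | badddcaadcba
   9 |  11 | caadcba
  10 |  15 | cba
  11 |   5 | dbadddcaadcba
  12 |  10 | dcaadcba
  13 |  14 | dcba
  14 |   4 | ddbadddcaadcba
  15 |   9 | ddcaadcba
  16 |   3 | dddbadddcaadcba
  17 |   8 | dddcaadcba

SA = [17, 12, 1, 13, 2, 7, 16, 0, 6, 11, 15, 5, 10, 14, 4, 9, 3, 8]
rank  pair      lcp
   1  s[17:],s[12:]  1  'a'
   2  s[12:],s[1:]  3  'aad'
   3  s[1:],s[13:]  1  'a'
   4  s[13:],s[2:]  2  'ad'
   5  s[2:],s[7:]  4  'addd'
   6  s[7:],s[16:]  0  ''
   7  s[16:],s[0:]  2  'ba'
   8  s[0:],s[6:]  2  'ba'
   9  s[6:],s[11:]  0  ''
  10  s[11:],s[15:]  1  'c'
  11  s[15:],s[5:]  0  ''
  12  s[5:],s[10:]  1  'd'
  13  s[10:],s[14:]  2  'dc'
  14  s[14:],s[4:]  1  'd'
  15  s[4:],s[9:]  2  'dd'
  16  s[9:],s[3:]  2  'dd'
  17  s[3:],s[8:]  3  'ddd'

[0, 1, 3, 1, 2, 4, 0, 2, 2, 0, 1, 0, 1, 2, 1, 2, 2, 3]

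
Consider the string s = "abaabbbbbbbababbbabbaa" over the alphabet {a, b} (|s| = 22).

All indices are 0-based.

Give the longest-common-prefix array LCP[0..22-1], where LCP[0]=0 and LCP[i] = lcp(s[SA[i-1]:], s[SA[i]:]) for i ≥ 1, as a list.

[0, 1, 2, 1, 3, 2, 3, 4, 0, 3, 2, 3, 4, 1, 3, 4, 2, 5, 3, 4, 5, 6]

rank | idx | suffix
   0 |  21 | a
   1 |  20 | aa
   2 |   2 | aabbbbbbbababbbabbaa
   3 |   0 | abaabbbbbbbababbbabbaa
   4 |  11 | ababbbabbaa
   5 |  17 | abbaa
   6 |  13 | abbbabbaa
   7 |   3 | abbbbbbbababbbabbaa
   8 |  19 | baa
   9 |   1 | baabbbbbbbababbbabbaa
  10 |  10 | bababbbabbaa
  11 |  16 | babbaa
  12 |  12 | babbbabbaa
  13 |  18 | bbaa
  14 |   9 | bbababbbabbaa
  15 |  15 | bbabbaa
  16 |   8 | bbbababbbabbaa
  17 |  14 | bbbabbaa
  18 |   7 | bbbbababbbabbaa
  19 |   6 | bbbbbababbbabbaa
  20 |   5 | bbbbbbababbbabbaa
  21 |   4 | bbbbbbbababbbabbaa

SA = [21, 20, 2, 0, 11, 17, 13, 3, 19, 1, 10, 16, 12, 18, 9, 15, 8, 14, 7, 6, 5, 4]
rank  pair      lcp
   1  s[21:],s[20:]  1  'a'
   2  s[20:],s[2:]  2  'aa'
   3  s[2:],s[0:]  1  'a'
   4  s[0:],s[11:]  3  'aba'
   5  s[11:],s[17:]  2  'ab'
   6  s[17:],s[13:]  3  'abb'
   7  s[13:],s[3:]  4  'abbb'
   8  s[3:],s[19:]  0  ''
   9  s[19:],s[1:]  3  'baa'
  10  s[1:],s[10:]  2  'ba'
  11  s[10:],s[16:]  3  'bab'
  12  s[16:],s[12:]  4  'babb'
  13  s[12:],s[18:]  1  'b'
  14  s[18:],s[9:]  3  'bba'
  15  s[9:],s[15:]  4  'bbab'
  16  s[15:],s[8:]  2  'bb'
  17  s[8:],s[14:]  5  'bbbab'
  18  s[14:],s[7:]  3  'bbb'
  19  s[7:],s[6:]  4  'bbbb'
  20  s[6:],s[5:]  5  'bbbbb'
  21  s[5:],s[4:]  6  'bbbbbb'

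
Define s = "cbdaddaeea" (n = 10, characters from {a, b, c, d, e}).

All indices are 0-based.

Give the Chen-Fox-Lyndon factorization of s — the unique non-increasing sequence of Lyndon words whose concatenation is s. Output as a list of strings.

emit factor 1: 'c' (i=0, period=1)
emit factor 2: 'bd' (i=1, period=2)
emit factor 3: 'addaee' (i=3, period=6)
emit factor 4: 'a' (i=9, period=1)

["c", "bd", "addaee", "a"]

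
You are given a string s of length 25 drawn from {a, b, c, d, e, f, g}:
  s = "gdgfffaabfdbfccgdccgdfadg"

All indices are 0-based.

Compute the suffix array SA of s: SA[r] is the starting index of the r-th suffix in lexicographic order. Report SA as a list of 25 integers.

rank→(start, suffix):
  0 → (6, 'aabfdbfccgdccgdfadg')
  1 → (7, 'abfdbfccgdccgdfadg')
  2 → (22, 'adg')
  3 → (11, 'bfccgdccgdfadg')
  4 → (8, 'bfdbfccgdccgdfadg')
  5 → (13, 'ccgdccgdfadg')
  6 → (17, 'ccgdfadg')
  7 → (14, 'cgdccgdfadg')
  8 → (18, 'cgdfadg')
  9 → (10, 'dbfccgdccgdfadg')
  10 → (16, 'dccgdfadg')
  11 → (20, 'dfadg')
  12 → (23, 'dg')
  13 → (1, 'dgfffaabfdbfccgdccgdfadg')
  14 → (5, 'faabfdbfccgdccgdfadg')
  15 → (21, 'fadg')
  16 → (12, 'fccgdccgdfadg')
  17 → (9, 'fdbfccgdccgdfadg')
  18 → (4, 'ffaabfdbfccgdccgdfadg')
  19 → (3, 'fffaabfdbfccgdccgdfadg')
  20 → (24, 'g')
  21 → (15, 'gdccgdfadg')
  22 → (19, 'gdfadg')
  23 → (0, 'gdgfffaabfdbfccgdccgdfadg')
  24 → (2, 'gfffaabfdbfccgdccgdfadg')

[6, 7, 22, 11, 8, 13, 17, 14, 18, 10, 16, 20, 23, 1, 5, 21, 12, 9, 4, 3, 24, 15, 19, 0, 2]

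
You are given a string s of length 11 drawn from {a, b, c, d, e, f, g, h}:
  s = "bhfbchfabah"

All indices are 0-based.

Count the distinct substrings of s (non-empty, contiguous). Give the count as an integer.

rank | idx | suffix
   0 |   7 | abah
   1 |   9 | ah
   2 |   8 | bah
   3 |   3 | bchfabah
   4 |   0 | bhfbchfabah
   5 |   4 | chfabah
   6 |   6 | fabah
   7 |   2 | fbchfabah
   8 |  10 | h
   9 |   5 | hfabah
  10 |   1 | hfbchfabah

SA = [7, 9, 8, 3, 0, 4, 6, 2, 10, 5, 1]
rank  pair      lcp
   1  s[7:],s[9:]  1  'a'
   2  s[9:],s[8:]  0  ''
   3  s[8:],s[3:]  1  'b'
   4  s[3:],s[0:]  1  'b'
   5  s[0:],s[4:]  0  ''
   6  s[4:],s[6:]  0  ''
   7  s[6:],s[2:]  1  'f'
   8  s[2:],s[10:]  0  ''
   9  s[10:],s[5:]  1  'h'
  10  s[5:],s[1:]  2  'hf'

n(n+1)/2 = 11·12/2 = 66
Σ LCP = 0 + 1 + 0 + 1 + 1 + 0 + 0 + 1 + 0 + 1 + 2 = 7
distinct = 66 − 7 = 59

59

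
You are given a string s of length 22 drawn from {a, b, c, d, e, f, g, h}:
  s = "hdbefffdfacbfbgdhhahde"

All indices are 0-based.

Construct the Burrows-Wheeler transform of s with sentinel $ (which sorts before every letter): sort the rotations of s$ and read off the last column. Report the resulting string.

efhdcfahhfgdbdbffebh$ad

rank  rotation                 last
    0  $hdbefffdfacbfbgdhhahde  e
    1  acbfbgdhhahde$hdbefffdf  f
    2  ahde$hdbefffdfacbfbgdhh  h
    3  befffdfacbfbgdhhahde$hd  d
    4  bfbgdhhahde$hdbefffdfac  c
    5  bgdhhahde$hdbefffdfacbf  f
    6  cbfbgdhhahde$hdbefffdfa  a
    7  dbefffdfacbfbgdhhahde$h  h
    8  de$hdbefffdfacbfbgdhhah  h
    9  dfacbfbgdhhahde$hdbefff  f
   10  dhhahde$hdbefffdfacbfbg  g
   11  e$hdbefffdfacbfbgdhhahd  d
   12  efffdfacbfbgdhhahde$hdb  b
   13  facbfbgdhhahde$hdbefffd  d
   14  fbgdhhahde$hdbefffdfacb  b
   15  fdfacbfbgdhhahde$hdbeff  f
   16  ffdfacbfbgdhhahde$hdbef  f
   17  fffdfacbfbgdhhahde$hdbe  e
   18  gdhhahde$hdbefffdfacbfb  b
   19  hahde$hdbefffdfacbfbgdh  h
   20  hdbefffdfacbfbgdhhahde$  $
   21  hde$hdbefffdfacbfbgdhha  a
   22  hhahde$hdbefffdfacbfbgd  d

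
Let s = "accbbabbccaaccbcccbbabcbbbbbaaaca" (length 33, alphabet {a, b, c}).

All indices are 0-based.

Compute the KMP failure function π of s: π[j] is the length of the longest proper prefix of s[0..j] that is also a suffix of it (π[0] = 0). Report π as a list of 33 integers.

[0, 0, 0, 0, 0, 1, 0, 0, 0, 0, 1, 1, 2, 3, 4, 0, 0, 0, 0, 0, 1, 0, 0, 0, 0, 0, 0, 0, 1, 1, 1, 2, 1]

π[0] = 0
j=1 s[j]='c': π[1]=0 (border '')
j=2 s[j]='c': π[2]=0 (border '')
j=3 s[j]='b': π[3]=0 (border '')
j=4 s[j]='b': π[4]=0 (border '')
j=5 s[j]='a': π[5]=1 (border 'a')
j=6 s[j]='b': k: 1→0; π[6]=0 (border '')
j=7 s[j]='b': π[7]=0 (border '')
j=8 s[j]='c': π[8]=0 (border '')
j=9 s[j]='c': π[9]=0 (border '')
j=10 s[j]='a': π[10]=1 (border 'a')
j=11 s[j]='a': k: 1→0; π[11]=1 (border 'a')
j=12 s[j]='c': π[12]=2 (border 'ac')
j=13 s[j]='c': π[13]=3 (border 'acc')
j=14 s[j]='b': π[14]=4 (border 'accb')
j=15 s[j]='c': k: 4→0; π[15]=0 (border '')
j=16 s[j]='c': π[16]=0 (border '')
j=17 s[j]='c': π[17]=0 (border '')
j=18 s[j]='b': π[18]=0 (border '')
j=19 s[j]='b': π[19]=0 (border '')
j=20 s[j]='a': π[20]=1 (border 'a')
j=21 s[j]='b': k: 1→0; π[21]=0 (border '')
j=22 s[j]='c': π[22]=0 (border '')
j=23 s[j]='b': π[23]=0 (border '')
j=24 s[j]='b': π[24]=0 (border '')
j=25 s[j]='b': π[25]=0 (border '')
j=26 s[j]='b': π[26]=0 (border '')
j=27 s[j]='b': π[27]=0 (border '')
j=28 s[j]='a': π[28]=1 (border 'a')
j=29 s[j]='a': k: 1→0; π[29]=1 (border 'a')
j=30 s[j]='a': k: 1→0; π[30]=1 (border 'a')
j=31 s[j]='c': π[31]=2 (border 'ac')
j=32 s[j]='a': k: 2→0; π[32]=1 (border 'a')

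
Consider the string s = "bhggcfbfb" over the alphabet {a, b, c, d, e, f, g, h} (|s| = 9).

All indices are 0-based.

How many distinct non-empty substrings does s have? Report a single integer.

rank | idx | suffix
   0 |   8 | b
   1 |   6 | bfb
   2 |   0 | bhggcfbfb
   3 |   4 | cfbfb
   4 |   7 | fb
   5 |   5 | fbfb
   6 |   3 | gcfbfb
   7 |   2 | ggcfbfb
   8 |   1 | hggcfbfb

SA = [8, 6, 0, 4, 7, 5, 3, 2, 1]
[i] adj suffixes → lcp
  [1] 8/6 → 1 ('b')
  [2] 6/0 → 1 ('b')
  [3] 0/4 → 0 ('')
  [4] 4/7 → 0 ('')
  [5] 7/5 → 2 ('fb')
  [6] 5/3 → 0 ('')
  [7] 3/2 → 1 ('g')
  [8] 2/1 → 0 ('')

n(n+1)/2 = 9·10/2 = 45
Σ LCP = 0 + 1 + 1 + 0 + 0 + 2 + 0 + 1 + 0 = 5
distinct = 45 − 5 = 40

40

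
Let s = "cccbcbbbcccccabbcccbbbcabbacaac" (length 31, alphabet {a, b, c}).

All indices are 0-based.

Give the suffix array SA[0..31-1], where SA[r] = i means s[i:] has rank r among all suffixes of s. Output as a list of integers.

rank | idx | suffix
   0 |  28 | aac
   1 |  23 | abbacaac
   2 |  13 | abbcccbbbcabbacaac
   3 |  29 | ac
   4 |  26 | acaac
   5 |  25 | bacaac
   6 |  24 | bbacaac
   7 |  19 | bbbcabbacaac
   8 |   5 | bbbcccccabbcccbbbcabbacaac
   9 |  20 | bbcabbacaac
  10 |  14 | bbcccbbbcabbacaac
  11 |   6 | bbcccccabbcccbbbcabbacaac
  12 |  21 | bcabbacaac
  13 |   3 | bcbbbcccccabbcccbbbcabbacaac
  14 |  15 | bcccbbbcabbacaac
  15 |   7 | bcccccabbcccbbbcabbacaac
  16 |  30 | c
  17 |  27 | caac
  18 |  22 | cabbacaac
  19 |  12 | cabbcccbbbcabbacaac
  20 |  18 | cbbbcabbacaac
  21 |   4 | cbbbcccccabbcccbbbcabbacaac
  22 |   2 | cbcbbbcccccabbcccbbbcabbacaac
  23 |  11 | ccabbcccbbbcabbacaac
  24 |  17 | ccbbbcabbacaac
  25 |   1 | ccbcbbbcccccabbcccbbbcabbacaac
  26 |  10 | cccabbcccbbbcabbacaac
  27 |  16 | cccbbbcabbacaac
  28 |   0 | cccbcbbbcccccabbcccbbbcabbacaac
  29 |   9 | ccccabbcccbbbcabbacaac
  30 |   8 | cccccabbcccbbbcabbacaac

[28, 23, 13, 29, 26, 25, 24, 19, 5, 20, 14, 6, 21, 3, 15, 7, 30, 27, 22, 12, 18, 4, 2, 11, 17, 1, 10, 16, 0, 9, 8]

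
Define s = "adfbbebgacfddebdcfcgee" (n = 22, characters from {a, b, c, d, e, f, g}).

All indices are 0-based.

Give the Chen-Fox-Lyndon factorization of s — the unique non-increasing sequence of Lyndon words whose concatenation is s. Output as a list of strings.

emit factor 1: 'adfbbebg' (i=0, period=8)
emit factor 2: 'acfddebdcfcgee' (i=8, period=14)

["adfbbebg", "acfddebdcfcgee"]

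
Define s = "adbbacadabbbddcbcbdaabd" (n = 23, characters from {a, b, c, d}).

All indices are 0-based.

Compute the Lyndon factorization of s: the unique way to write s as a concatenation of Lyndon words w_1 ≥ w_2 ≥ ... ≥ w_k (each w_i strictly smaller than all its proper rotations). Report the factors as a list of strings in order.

emit factor 1: 'adbb' (i=0, period=4)
emit factor 2: 'acad' (i=4, period=4)
emit factor 3: 'abbbddcbcbd' (i=8, period=11)
emit factor 4: 'aabd' (i=19, period=4)

["adbb", "acad", "abbbddcbcbd", "aabd"]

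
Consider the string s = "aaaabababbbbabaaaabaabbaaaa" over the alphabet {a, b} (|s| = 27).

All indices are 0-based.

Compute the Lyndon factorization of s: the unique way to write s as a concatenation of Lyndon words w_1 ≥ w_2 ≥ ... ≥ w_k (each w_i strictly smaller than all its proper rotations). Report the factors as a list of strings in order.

emit factor 1: 'aaaabababbbbab' (i=0, period=14)
emit factor 2: 'aaaabaabb' (i=14, period=9)
emit factor 3: 'a' (i=23, period=1)
emit factor 4: 'a' (i=24, period=1)
emit factor 5: 'a' (i=25, period=1)
emit factor 6: 'a' (i=26, period=1)

["aaaabababbbbab", "aaaabaabb", "a", "a", "a", "a"]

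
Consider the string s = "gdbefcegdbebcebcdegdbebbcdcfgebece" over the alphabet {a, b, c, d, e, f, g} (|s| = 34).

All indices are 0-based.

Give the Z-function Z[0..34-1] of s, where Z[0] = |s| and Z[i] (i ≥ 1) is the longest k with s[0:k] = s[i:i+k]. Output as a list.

Z[0]=34
i=1: fresh scan; Z[1]=0
i=2: fresh scan; Z[2]=0
i=3: fresh scan; Z[3]=0
i=4: fresh scan; Z[4]=0
i=5: fresh scan; Z[5]=0
i=6: fresh scan; Z[6]=0
i=7: fresh scan; Z[7]=4 grow→box=[7,11)
i=8: min(r-i=3, Z[1]=0)=0; Z[8]=0
i=9: min(r-i=2, Z[2]=0)=0; Z[9]=0
i=10: min(r-i=1, Z[3]=0)=0; Z[10]=0
i=11: fresh scan; Z[11]=0
i=12: fresh scan; Z[12]=0
i=13: fresh scan; Z[13]=0
i=14: fresh scan; Z[14]=0
i=15: fresh scan; Z[15]=0
i=16: fresh scan; Z[16]=0
i=17: fresh scan; Z[17]=0
i=18: fresh scan; Z[18]=4 grow→box=[18,22)
i=19: min(r-i=3, Z[1]=0)=0; Z[19]=0
i=20: min(r-i=2, Z[2]=0)=0; Z[20]=0
i=21: min(r-i=1, Z[3]=0)=0; Z[21]=0
i=22: fresh scan; Z[22]=0
i=23: fresh scan; Z[23]=0
i=24: fresh scan; Z[24]=0
i=25: fresh scan; Z[25]=0
i=26: fresh scan; Z[26]=0
i=27: fresh scan; Z[27]=0
i=28: fresh scan; Z[28]=1 grow→box=[28,29)
i=29: fresh scan; Z[29]=0
i=30: fresh scan; Z[30]=0
i=31: fresh scan; Z[31]=0
i=32: fresh scan; Z[32]=0
i=33: fresh scan; Z[33]=0

[34, 0, 0, 0, 0, 0, 0, 4, 0, 0, 0, 0, 0, 0, 0, 0, 0, 0, 4, 0, 0, 0, 0, 0, 0, 0, 0, 0, 1, 0, 0, 0, 0, 0]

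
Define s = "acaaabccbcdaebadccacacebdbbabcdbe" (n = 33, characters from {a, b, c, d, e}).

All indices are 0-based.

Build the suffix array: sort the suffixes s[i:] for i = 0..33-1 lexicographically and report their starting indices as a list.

[2, 3, 4, 27, 0, 18, 20, 14, 11, 26, 13, 25, 5, 8, 28, 23, 31, 1, 17, 19, 7, 16, 6, 9, 29, 21, 10, 24, 30, 15, 32, 12, 22]

rank→(start, suffix):
  0 → (2, 'aaabccbcdaebadccacacebdbbabcdbe')
  1 → (3, 'aabccbcdaebadccacacebdbbabcdbe')
  2 → (4, 'abccbcdaebadccacacebdbbabcdbe')
  3 → (27, 'abcdbe')
  4 → (0, 'acaaabccbcdaebadccacacebdbbabcdbe')
  5 → (18, 'acacebdbbabcdbe')
  6 → (20, 'acebdbbabcdbe')
  7 → (14, 'adccacacebdbbabcdbe')
  8 → (11, 'aebadccacacebdbbabcdbe')
  9 → (26, 'babcdbe')
  10 → (13, 'badccacacebdbbabcdbe')
  11 → (25, 'bbabcdbe')
  12 → (5, 'bccbcdaebadccacacebdbbabcdbe')
  13 → (8, 'bcdaebadccacacebdbbabcdbe')
  14 → (28, 'bcdbe')
  15 → (23, 'bdbbabcdbe')
  16 → (31, 'be')
  17 → (1, 'caaabccbcdaebadccacacebdbbabcdbe')
  18 → (17, 'cacacebdbbabcdbe')
  19 → (19, 'cacebdbbabcdbe')
  20 → (7, 'cbcdaebadccacacebdbbabcdbe')
  21 → (16, 'ccacacebdbbabcdbe')
  22 → (6, 'ccbcdaebadccacacebdbbabcdbe')
  23 → (9, 'cdaebadccacacebdbbabcdbe')
  24 → (29, 'cdbe')
  25 → (21, 'cebdbbabcdbe')
  26 → (10, 'daebadccacacebdbbabcdbe')
  27 → (24, 'dbbabcdbe')
  28 → (30, 'dbe')
  29 → (15, 'dccacacebdbbabcdbe')
  30 → (32, 'e')
  31 → (12, 'ebadccacacebdbbabcdbe')
  32 → (22, 'ebdbbabcdbe')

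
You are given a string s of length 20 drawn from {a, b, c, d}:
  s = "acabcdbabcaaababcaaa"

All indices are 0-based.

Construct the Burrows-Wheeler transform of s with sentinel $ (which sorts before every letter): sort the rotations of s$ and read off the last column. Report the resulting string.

rank  rotation               last
    0  $acabcdbabcaaababcaaa  a
    1  a$acabcdbabcaaababcaa  a
    2  aa$acabcdbabcaaababca  a
    3  aaa$acabcdbabcaaababc  c
    4  aaababcaaa$acabcdbabc  c
    5  aababcaaa$acabcdbabca  a
    6  ababcaaa$acabcdbabcaa  a
    7  abcaaa$acabcdbabcaaab  b
    8  abcaaababcaaa$acabcdb  b
    9  abcdbabcaaababcaaa$ac  c
   10  acabcdbabcaaababcaaa$  $
   11  babcaaa$acabcdbabcaaa  a
   12  babcaaababcaaa$acabcd  d
   13  bcaaa$acabcdbabcaaaba  a
   14  bcaaababcaaa$acabcdba  a
   15  bcdbabcaaababcaaa$aca  a
   16  caaa$acabcdbabcaaabab  b
   17  caaababcaaa$acabcdbab  b
   18  cabcdbabcaaababcaaa$a  a
   19  cdbabcaaababcaaa$acab  b
   20  dbabcaaababcaaa$acabc  c

aaaccaabbc$adaaabbabc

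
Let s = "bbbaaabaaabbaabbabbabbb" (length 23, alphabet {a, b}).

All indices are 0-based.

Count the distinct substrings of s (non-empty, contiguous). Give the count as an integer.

211

rank→(start, suffix):
  0 → (3, 'aaabaaabbaabbabbabbb')
  1 → (7, 'aaabbaabbabbabbb')
  2 → (4, 'aabaaabbaabbabbabbb')
  3 → (8, 'aabbaabbabbabbb')
  4 → (12, 'aabbabbabbb')
  5 → (5, 'abaaabbaabbabbabbb')
  6 → (9, 'abbaabbabbabbb')
  7 → (13, 'abbabbabbb')
  8 → (16, 'abbabbb')
  9 → (19, 'abbb')
  10 → (22, 'b')
  11 → (2, 'baaabaaabbaabbabbabbb')
  12 → (6, 'baaabbaabbabbabbb')
  13 → (11, 'baabbabbabbb')
  14 → (15, 'babbabbb')
  15 → (18, 'babbb')
  16 → (21, 'bb')
  17 → (1, 'bbaaabaaabbaabbabbabbb')
  18 → (10, 'bbaabbabbabbb')
  19 → (14, 'bbabbabbb')
  20 → (17, 'bbabbb')
  21 → (20, 'bbb')
  22 → (0, 'bbbaaabaaabbaabbabbabbb')

SA = [3, 7, 4, 8, 12, 5, 9, 13, 16, 19, 22, 2, 6, 11, 15, 18, 21, 1, 10, 14, 17, 20, 0]
rank  pair      lcp
   1  s[3:],s[7:]  4  'aaab'
   2  s[7:],s[4:]  2  'aa'
   3  s[4:],s[8:]  3  'aab'
   4  s[8:],s[12:]  5  'aabba'
   5  s[12:],s[5:]  1  'a'
   6  s[5:],s[9:]  2  'ab'
   7  s[9:],s[13:]  4  'abba'
   8  s[13:],s[16:]  6  'abbabb'
   9  s[16:],s[19:]  3  'abb'
  10  s[19:],s[22:]  0  ''
  11  s[22:],s[2:]  1  'b'
  12  s[2:],s[6:]  5  'baaab'
  13  s[6:],s[11:]  3  'baa'
  14  s[11:],s[15:]  2  'ba'
  15  s[15:],s[18:]  4  'babb'
  16  s[18:],s[21:]  1  'b'
  17  s[21:],s[1:]  2  'bb'
  18  s[1:],s[10:]  4  'bbaa'
  19  s[10:],s[14:]  3  'bba'
  20  s[14:],s[17:]  5  'bbabb'
  21  s[17:],s[20:]  2  'bb'
  22  s[20:],s[0:]  3  'bbb'

n(n+1)/2 = 23·24/2 = 276
Σ LCP = 0 + 4 + 2 + 3 + 5 + 1 + 2 + 4 + 6 + 3 + 0 + 1 + 5 + 3 + 2 + 4 + 1 + 2 + 4 + 3 + 5 + 2 + 3 = 65
distinct = 276 − 65 = 211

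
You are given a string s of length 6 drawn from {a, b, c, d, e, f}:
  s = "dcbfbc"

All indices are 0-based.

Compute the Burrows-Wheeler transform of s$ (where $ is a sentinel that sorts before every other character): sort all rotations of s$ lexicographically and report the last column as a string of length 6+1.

rank  rotation last
    0  $dcbfbc  c
    1  bc$dcbf  f
    2  bfbc$dc  c
    3  c$dcbfb  b
    4  cbfbc$d  d
    5  dcbfbc$  $
    6  fbc$dcb  b

cfcbd$b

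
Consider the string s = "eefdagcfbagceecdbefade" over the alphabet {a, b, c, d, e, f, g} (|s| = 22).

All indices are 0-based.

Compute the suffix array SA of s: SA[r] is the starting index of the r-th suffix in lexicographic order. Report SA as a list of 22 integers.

[19, 9, 4, 8, 16, 14, 11, 6, 3, 15, 20, 21, 13, 12, 0, 17, 1, 18, 7, 2, 10, 5]

sorted suffixes:
  #0 SA[0]=19  'ade'
  #1 SA[1]=9  'agceecdbefade'
  #2 SA[2]=4  'agcfbagceecdbefade'
  #3 SA[3]=8  'bagceecdbefade'
  #4 SA[4]=16  'befade'
  #5 SA[5]=14  'cdbefade'
  #6 SA[6]=11  'ceecdbefade'
  #7 SA[7]=6  'cfbagceecdbefade'
  #8 SA[8]=3  'dagcfbagceecdbefade'
  #9 SA[9]=15  'dbefade'
  #10 SA[10]=20  'de'
  #11 SA[11]=21  'e'
  #12 SA[12]=13  'ecdbefade'
  #13 SA[13]=12  'eecdbefade'
  #14 SA[14]=0  'eefdagcfbagceecdbefade'
  #15 SA[15]=17  'efade'
  #16 SA[16]=1  'efdagcfbagceecdbefade'
  #17 SA[17]=18  'fade'
  #18 SA[18]=7  'fbagceecdbefade'
  #19 SA[19]=2  'fdagcfbagceecdbefade'
  #20 SA[20]=10  'gceecdbefade'
  #21 SA[21]=5  'gcfbagceecdbefade'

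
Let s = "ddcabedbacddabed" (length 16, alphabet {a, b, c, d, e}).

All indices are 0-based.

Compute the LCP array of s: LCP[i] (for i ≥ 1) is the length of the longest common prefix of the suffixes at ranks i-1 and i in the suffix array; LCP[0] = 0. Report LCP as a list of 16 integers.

sorted suffixes:
  #0 SA[0]=12  'abed'
  #1 SA[1]=3  'abedbacddabed'
  #2 SA[2]=8  'acddabed'
  #3 SA[3]=7  'bacddabed'
  #4 SA[4]=13  'bed'
  #5 SA[5]=4  'bedbacddabed'
  #6 SA[6]=2  'cabedbacddabed'
  #7 SA[7]=9  'cddabed'
  #8 SA[8]=15  'd'
  #9 SA[9]=11  'dabed'
  #10 SA[10]=6  'dbacddabed'
  #11 SA[11]=1  'dcabedbacddabed'
  #12 SA[12]=10  'ddabed'
  #13 SA[13]=0  'ddcabedbacddabed'
  #14 SA[14]=14  'ed'
  #15 SA[15]=5  'edbacddabed'

SA = [12, 3, 8, 7, 13, 4, 2, 9, 15, 11, 6, 1, 10, 0, 14, 5]
i: (SA[i-1],SA[i]) lcp shared
  1: (12,3) 4 'abed'
  2: (3,8) 1 'a'
  3: (8,7) 0 ''
  4: (7,13) 1 'b'
  5: (13,4) 3 'bed'
  6: (4,2) 0 ''
  7: (2,9) 1 'c'
  8: (9,15) 0 ''
  9: (15,11) 1 'd'
  10: (11,6) 1 'd'
  11: (6,1) 1 'd'
  12: (1,10) 1 'd'
  13: (10,0) 2 'dd'
  14: (0,14) 0 ''
  15: (14,5) 2 'ed'

[0, 4, 1, 0, 1, 3, 0, 1, 0, 1, 1, 1, 1, 2, 0, 2]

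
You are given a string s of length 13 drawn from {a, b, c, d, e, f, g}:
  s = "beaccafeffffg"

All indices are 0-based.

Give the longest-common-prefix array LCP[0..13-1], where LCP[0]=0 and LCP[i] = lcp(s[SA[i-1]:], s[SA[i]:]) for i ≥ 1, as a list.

[0, 1, 0, 0, 1, 0, 1, 0, 1, 3, 2, 1, 0]

rank→(start, suffix):
  0 → (2, 'accafeffffg')
  1 → (5, 'afeffffg')
  2 → (0, 'beaccafeffffg')
  3 → (4, 'cafeffffg')
  4 → (3, 'ccafeffffg')
  5 → (1, 'eaccafeffffg')
  6 → (7, 'effffg')
  7 → (6, 'feffffg')
  8 → (8, 'ffffg')
  9 → (9, 'fffg')
  10 → (10, 'ffg')
  11 → (11, 'fg')
  12 → (12, 'g')

SA = [2, 5, 0, 4, 3, 1, 7, 6, 8, 9, 10, 11, 12]
rank  pair      lcp
   1  s[2:],s[5:]  1  'a'
   2  s[5:],s[0:]  0  ''
   3  s[0:],s[4:]  0  ''
   4  s[4:],s[3:]  1  'c'
   5  s[3:],s[1:]  0  ''
   6  s[1:],s[7:]  1  'e'
   7  s[7:],s[6:]  0  ''
   8  s[6:],s[8:]  1  'f'
   9  s[8:],s[9:]  3  'fff'
  10  s[9:],s[10:]  2  'ff'
  11  s[10:],s[11:]  1  'f'
  12  s[11:],s[12:]  0  ''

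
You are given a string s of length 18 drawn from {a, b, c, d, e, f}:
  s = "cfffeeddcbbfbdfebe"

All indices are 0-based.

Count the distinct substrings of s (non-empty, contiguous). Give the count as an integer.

156

rank | idx | suffix
   0 |   9 | bbfbdfebe
   1 |  12 | bdfebe
   2 |  16 | be
   3 |  10 | bfbdfebe
   4 |   8 | cbbfbdfebe
   5 |   0 | cfffeeddcbbfbdfebe
   6 |   7 | dcbbfbdfebe
   7 |   6 | ddcbbfbdfebe
   8 |  13 | dfebe
   9 |  17 | e
  10 |  15 | ebe
  11 |   5 | eddcbbfbdfebe
  12 |   4 | eeddcbbfbdfebe
  13 |  11 | fbdfebe
  14 |  14 | febe
  15 |   3 | feeddcbbfbdfebe
  16 |   2 | ffeeddcbbfbdfebe
  17 |   1 | fffeeddcbbfbdfebe

SA = [9, 12, 16, 10, 8, 0, 7, 6, 13, 17, 15, 5, 4, 11, 14, 3, 2, 1]
i: (SA[i-1],SA[i]) lcp shared
  1: (9,12) 1 'b'
  2: (12,16) 1 'b'
  3: (16,10) 1 'b'
  4: (10,8) 0 ''
  5: (8,0) 1 'c'
  6: (0,7) 0 ''
  7: (7,6) 1 'd'
  8: (6,13) 1 'd'
  9: (13,17) 0 ''
  10: (17,15) 1 'e'
  11: (15,5) 1 'e'
  12: (5,4) 1 'e'
  13: (4,11) 0 ''
  14: (11,14) 1 'f'
  15: (14,3) 2 'fe'
  16: (3,2) 1 'f'
  17: (2,1) 2 'ff'

n(n+1)/2 = 18·19/2 = 171
Σ LCP = 0 + 1 + 1 + 1 + 0 + 1 + 0 + 1 + 1 + 0 + 1 + 1 + 1 + 0 + 1 + 2 + 1 + 2 = 15
distinct = 171 − 15 = 156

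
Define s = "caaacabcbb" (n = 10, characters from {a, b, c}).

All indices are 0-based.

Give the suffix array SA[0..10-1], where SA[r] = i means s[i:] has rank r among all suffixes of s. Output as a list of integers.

[1, 2, 5, 3, 9, 8, 6, 0, 4, 7]

rank→(start, suffix):
  0 → (1, 'aaacabcbb')
  1 → (2, 'aacabcbb')
  2 → (5, 'abcbb')
  3 → (3, 'acabcbb')
  4 → (9, 'b')
  5 → (8, 'bb')
  6 → (6, 'bcbb')
  7 → (0, 'caaacabcbb')
  8 → (4, 'cabcbb')
  9 → (7, 'cbb')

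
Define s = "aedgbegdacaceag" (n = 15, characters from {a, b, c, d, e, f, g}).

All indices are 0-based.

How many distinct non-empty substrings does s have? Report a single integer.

110

rank | idx | suffix
   0 |   8 | acaceag
   1 |  10 | aceag
   2 |   0 | aedgbegdacaceag
   3 |  13 | ag
   4 |   4 | begdacaceag
   5 |   9 | caceag
   6 |  11 | ceag
   7 |   7 | dacaceag
   8 |   2 | dgbegdacaceag
   9 |  12 | eag
  10 |   1 | edgbegdacaceag
  11 |   5 | egdacaceag
  12 |  14 | g
  13 |   3 | gbegdacaceag
  14 |   6 | gdacaceag

SA = [8, 10, 0, 13, 4, 9, 11, 7, 2, 12, 1, 5, 14, 3, 6]
[i] adj suffixes → lcp
  [1] 8/10 → 2 ('ac')
  [2] 10/0 → 1 ('a')
  [3] 0/13 → 1 ('a')
  [4] 13/4 → 0 ('')
  [5] 4/9 → 0 ('')
  [6] 9/11 → 1 ('c')
  [7] 11/7 → 0 ('')
  [8] 7/2 → 1 ('d')
  [9] 2/12 → 0 ('')
  [10] 12/1 → 1 ('e')
  [11] 1/5 → 1 ('e')
  [12] 5/14 → 0 ('')
  [13] 14/3 → 1 ('g')
  [14] 3/6 → 1 ('g')

n(n+1)/2 = 15·16/2 = 120
Σ LCP = 0 + 2 + 1 + 1 + 0 + 0 + 1 + 0 + 1 + 0 + 1 + 1 + 0 + 1 + 1 = 10
distinct = 120 − 10 = 110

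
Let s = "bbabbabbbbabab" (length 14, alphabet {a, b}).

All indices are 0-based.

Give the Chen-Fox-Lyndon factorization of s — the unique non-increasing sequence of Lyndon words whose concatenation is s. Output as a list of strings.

["b", "b", "abbabbbb", "ab", "ab"]

emit factor 1: 'b' (i=0, period=1)
emit factor 2: 'b' (i=1, period=1)
emit factor 3: 'abbabbbb' (i=2, period=8)
emit factor 4: 'ab' (i=10, period=2)
emit factor 5: 'ab' (i=12, period=2)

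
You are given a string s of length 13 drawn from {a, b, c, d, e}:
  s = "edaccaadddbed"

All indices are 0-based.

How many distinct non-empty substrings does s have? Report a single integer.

rank→(start, suffix):
  0 → (5, 'aadddbed')
  1 → (2, 'accaadddbed')
  2 → (6, 'adddbed')
  3 → (10, 'bed')
  4 → (4, 'caadddbed')
  5 → (3, 'ccaadddbed')
  6 → (12, 'd')
  7 → (1, 'daccaadddbed')
  8 → (9, 'dbed')
  9 → (8, 'ddbed')
  10 → (7, 'dddbed')
  11 → (11, 'ed')
  12 → (0, 'edaccaadddbed')

SA = [5, 2, 6, 10, 4, 3, 12, 1, 9, 8, 7, 11, 0]
i: (SA[i-1],SA[i]) lcp shared
  1: (5,2) 1 'a'
  2: (2,6) 1 'a'
  3: (6,10) 0 ''
  4: (10,4) 0 ''
  5: (4,3) 1 'c'
  6: (3,12) 0 ''
  7: (12,1) 1 'd'
  8: (1,9) 1 'd'
  9: (9,8) 1 'd'
  10: (8,7) 2 'dd'
  11: (7,11) 0 ''
  12: (11,0) 2 'ed'

n(n+1)/2 = 13·14/2 = 91
Σ LCP = 0 + 1 + 1 + 0 + 0 + 1 + 0 + 1 + 1 + 1 + 2 + 0 + 2 = 10
distinct = 91 − 10 = 81

81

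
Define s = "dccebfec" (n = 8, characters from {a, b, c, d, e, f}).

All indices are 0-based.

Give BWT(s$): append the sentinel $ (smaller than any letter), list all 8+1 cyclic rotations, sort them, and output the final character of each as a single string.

ceedc$cfb

rank  rotation   last
    0  $dccebfec  c
    1  bfec$dcce  e
    2  c$dccebfe  e
    3  ccebfec$d  d
    4  cebfec$dc  c
    5  dccebfec$  $
    6  ebfec$dcc  c
    7  ec$dccebf  f
    8  fec$dcceb  b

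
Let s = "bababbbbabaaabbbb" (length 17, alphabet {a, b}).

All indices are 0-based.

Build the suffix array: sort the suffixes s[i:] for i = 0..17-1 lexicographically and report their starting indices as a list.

rank→(start, suffix):
  0 → (10, 'aaabbbb')
  1 → (11, 'aabbbb')
  2 → (8, 'abaaabbbb')
  3 → (1, 'ababbbbabaaabbbb')
  4 → (12, 'abbbb')
  5 → (3, 'abbbbabaaabbbb')
  6 → (16, 'b')
  7 → (9, 'baaabbbb')
  8 → (7, 'babaaabbbb')
  9 → (0, 'bababbbbabaaabbbb')
  10 → (2, 'babbbbabaaabbbb')
  11 → (15, 'bb')
  12 → (6, 'bbabaaabbbb')
  13 → (14, 'bbb')
  14 → (5, 'bbbabaaabbbb')
  15 → (13, 'bbbb')
  16 → (4, 'bbbbabaaabbbb')

[10, 11, 8, 1, 12, 3, 16, 9, 7, 0, 2, 15, 6, 14, 5, 13, 4]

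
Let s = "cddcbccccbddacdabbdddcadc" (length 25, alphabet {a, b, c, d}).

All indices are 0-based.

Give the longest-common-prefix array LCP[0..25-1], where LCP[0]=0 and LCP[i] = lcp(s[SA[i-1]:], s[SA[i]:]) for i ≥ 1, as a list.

rank→(start, suffix):
  0 → (15, 'abbdddcadc')
  1 → (12, 'acdabbdddcadc')
  2 → (22, 'adc')
  3 → (16, 'bbdddcadc')
  4 → (4, 'bccccbddacdabbdddcadc')
  5 → (9, 'bddacdabbdddcadc')
  6 → (17, 'bdddcadc')
  7 → (24, 'c')
  8 → (21, 'cadc')
  9 → (3, 'cbccccbddacdabbdddcadc')
  10 → (8, 'cbddacdabbdddcadc')
  11 → (7, 'ccbddacdabbdddcadc')
  12 → (6, 'cccbddacdabbdddcadc')
  13 → (5, 'ccccbddacdabbdddcadc')
  14 → (13, 'cdabbdddcadc')
  15 → (0, 'cddcbccccbddacdabbdddcadc')
  16 → (14, 'dabbdddcadc')
  17 → (11, 'dacdabbdddcadc')
  18 → (23, 'dc')
  19 → (20, 'dcadc')
  20 → (2, 'dcbccccbddacdabbdddcadc')
  21 → (10, 'ddacdabbdddcadc')
  22 → (19, 'ddcadc')
  23 → (1, 'ddcbccccbddacdabbdddcadc')
  24 → (18, 'dddcadc')

SA = [15, 12, 22, 16, 4, 9, 17, 24, 21, 3, 8, 7, 6, 5, 13, 0, 14, 11, 23, 20, 2, 10, 19, 1, 18]
i: (SA[i-1],SA[i]) lcp shared
  1: (15,12) 1 'a'
  2: (12,22) 1 'a'
  3: (22,16) 0 ''
  4: (16,4) 1 'b'
  5: (4,9) 1 'b'
  6: (9,17) 3 'bdd'
  7: (17,24) 0 ''
  8: (24,21) 1 'c'
  9: (21,3) 1 'c'
  10: (3,8) 2 'cb'
  11: (8,7) 1 'c'
  12: (7,6) 2 'cc'
  13: (6,5) 3 'ccc'
  14: (5,13) 1 'c'
  15: (13,0) 2 'cd'
  16: (0,14) 0 ''
  17: (14,11) 2 'da'
  18: (11,23) 1 'd'
  19: (23,20) 2 'dc'
  20: (20,2) 2 'dc'
  21: (2,10) 1 'd'
  22: (10,19) 2 'dd'
  23: (19,1) 3 'ddc'
  24: (1,18) 2 'dd'

[0, 1, 1, 0, 1, 1, 3, 0, 1, 1, 2, 1, 2, 3, 1, 2, 0, 2, 1, 2, 2, 1, 2, 3, 2]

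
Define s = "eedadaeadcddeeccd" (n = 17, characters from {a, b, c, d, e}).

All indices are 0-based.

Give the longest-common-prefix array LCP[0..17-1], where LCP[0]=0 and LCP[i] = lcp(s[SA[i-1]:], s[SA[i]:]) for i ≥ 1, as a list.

rank→(start, suffix):
  0 → (3, 'adaeadcddeeccd')
  1 → (7, 'adcddeeccd')
  2 → (5, 'aeadcddeeccd')
  3 → (14, 'ccd')
  4 → (15, 'cd')
  5 → (9, 'cddeeccd')
  6 → (16, 'd')
  7 → (2, 'dadaeadcddeeccd')
  8 → (4, 'daeadcddeeccd')
  9 → (8, 'dcddeeccd')
  10 → (10, 'ddeeccd')
  11 → (11, 'deeccd')
  12 → (6, 'eadcddeeccd')
  13 → (13, 'eccd')
  14 → (1, 'edadaeadcddeeccd')
  15 → (12, 'eeccd')
  16 → (0, 'eedadaeadcddeeccd')

SA = [3, 7, 5, 14, 15, 9, 16, 2, 4, 8, 10, 11, 6, 13, 1, 12, 0]
[i] adj suffixes → lcp
  [1] 3/7 → 2 ('ad')
  [2] 7/5 → 1 ('a')
  [3] 5/14 → 0 ('')
  [4] 14/15 → 1 ('c')
  [5] 15/9 → 2 ('cd')
  [6] 9/16 → 0 ('')
  [7] 16/2 → 1 ('d')
  [8] 2/4 → 2 ('da')
  [9] 4/8 → 1 ('d')
  [10] 8/10 → 1 ('d')
  [11] 10/11 → 1 ('d')
  [12] 11/6 → 0 ('')
  [13] 6/13 → 1 ('e')
  [14] 13/1 → 1 ('e')
  [15] 1/12 → 1 ('e')
  [16] 12/0 → 2 ('ee')

[0, 2, 1, 0, 1, 2, 0, 1, 2, 1, 1, 1, 0, 1, 1, 1, 2]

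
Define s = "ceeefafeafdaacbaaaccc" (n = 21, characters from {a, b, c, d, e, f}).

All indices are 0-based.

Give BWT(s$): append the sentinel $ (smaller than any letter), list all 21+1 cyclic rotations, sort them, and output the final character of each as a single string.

cbdaaaefccaca$ffceeeaa

rank  rotation                last
    0  $ceeefafeafdaacbaaaccc  c
    1  aaaccc$ceeefafeafdaacb  b
    2  aacbaaaccc$ceeefafeafd  d
    3  aaccc$ceeefafeafdaacba  a
    4  acbaaaccc$ceeefafeafda  a
    5  accc$ceeefafeafdaacbaa  a
    6  afdaacbaaaccc$ceeefafe  e
    7  afeafdaacbaaaccc$ceeef  f
    8  baaaccc$ceeefafeafdaac  c
    9  c$ceeefafeafdaacbaaacc  c
   10  cbaaaccc$ceeefafeafdaa  a
   11  cc$ceeefafeafdaacbaaac  c
   12  ccc$ceeefafeafdaacbaaa  a
   13  ceeefafeafdaacbaaaccc$  $
   14  daacbaaaccc$ceeefafeaf  f
   15  eafdaacbaaaccc$ceeefaf  f
   16  eeefafeafdaacbaaaccc$c  c
   17  eefafeafdaacbaaaccc$ce  e
   18  efafeafdaacbaaaccc$cee  e
   19  fafeafdaacbaaaccc$ceee  e
   20  fdaacbaaaccc$ceeefafea  a
   21  feafdaacbaaaccc$ceeefa  a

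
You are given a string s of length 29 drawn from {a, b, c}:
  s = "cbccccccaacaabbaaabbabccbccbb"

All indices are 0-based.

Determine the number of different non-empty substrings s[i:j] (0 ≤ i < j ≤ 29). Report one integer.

371

sorted suffixes:
  #0 SA[0]=15  'aaabbabccbccbb'
  #1 SA[1]=11  'aabbaaabbabccbccbb'
  #2 SA[2]=16  'aabbabccbccbb'
  #3 SA[3]=8  'aacaabbaaabbabccbccbb'
  #4 SA[4]=12  'abbaaabbabccbccbb'
  #5 SA[5]=17  'abbabccbccbb'
  #6 SA[6]=20  'abccbccbb'
  #7 SA[7]=9  'acaabbaaabbabccbccbb'
  #8 SA[8]=28  'b'
  #9 SA[9]=14  'baaabbabccbccbb'
  #10 SA[10]=19  'babccbccbb'
  #11 SA[11]=27  'bb'
  #12 SA[12]=13  'bbaaabbabccbccbb'
  #13 SA[13]=18  'bbabccbccbb'
  #14 SA[14]=24  'bccbb'
  #15 SA[15]=21  'bccbccbb'
  #16 SA[16]=1  'bccccccaacaabbaaabbabccbccbb'
  #17 SA[17]=10  'caabbaaabbabccbccbb'
  #18 SA[18]=7  'caacaabbaaabbabccbccbb'
  #19 SA[19]=26  'cbb'
  #20 SA[20]=23  'cbccbb'
  #21 SA[21]=0  'cbccccccaacaabbaaabbabccbccbb'
  #22 SA[22]=6  'ccaacaabbaaabbabccbccbb'
  #23 SA[23]=25  'ccbb'
  #24 SA[24]=22  'ccbccbb'
  #25 SA[25]=5  'cccaacaabbaaabbabccbccbb'
  #26 SA[26]=4  'ccccaacaabbaaabbabccbccbb'
  #27 SA[27]=3  'cccccaacaabbaaabbabccbccbb'
  #28 SA[28]=2  'ccccccaacaabbaaabbabccbccbb'

SA = [15, 11, 16, 8, 12, 17, 20, 9, 28, 14, 19, 27, 13, 18, 24, 21, 1, 10, 7, 26, 23, 0, 6, 25, 22, 5, 4, 3, 2]
i: (SA[i-1],SA[i]) lcp shared
  1: (15,11) 2 'aa'
  2: (11,16) 5 'aabba'
  3: (16,8) 2 'aa'
  4: (8,12) 1 'a'
  5: (12,17) 4 'abba'
  6: (17,20) 2 'ab'
  7: (20,9) 1 'a'
  8: (9,28) 0 ''
  9: (28,14) 1 'b'
  10: (14,19) 2 'ba'
  11: (19,27) 1 'b'
  12: (27,13) 2 'bb'
  13: (13,18) 3 'bba'
  14: (18,24) 1 'b'
  15: (24,21) 4 'bccb'
  16: (21,1) 3 'bcc'
  17: (1,10) 0 ''
  18: (10,7) 3 'caa'
  19: (7,26) 1 'c'
  20: (26,23) 2 'cb'
  21: (23,0) 4 'cbcc'
  22: (0,6) 1 'c'
  23: (6,25) 2 'cc'
  24: (25,22) 3 'ccb'
  25: (22,5) 2 'cc'
  26: (5,4) 3 'ccc'
  27: (4,3) 4 'cccc'
  28: (3,2) 5 'ccccc'

n(n+1)/2 = 29·30/2 = 435
Σ LCP = 0 + 2 + 5 + 2 + 1 + 4 + 2 + 1 + 0 + 1 + 2 + 1 + 2 + 3 + 1 + 4 + 3 + 0 + 3 + 1 + 2 + 4 + 1 + 2 + 3 + 2 + 3 + 4 + 5 = 64
distinct = 435 − 64 = 371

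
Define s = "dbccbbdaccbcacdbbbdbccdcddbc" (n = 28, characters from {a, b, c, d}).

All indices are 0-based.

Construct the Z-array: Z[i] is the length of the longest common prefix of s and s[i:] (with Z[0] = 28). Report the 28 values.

[28, 0, 0, 0, 0, 0, 1, 0, 0, 0, 0, 0, 0, 0, 2, 0, 0, 0, 4, 0, 0, 0, 1, 0, 1, 3, 0, 0]

Z[0]=28
i=1: outside box; Z[1]=0
i=2: outside box; Z[2]=0
i=3: outside box; Z[3]=0
i=4: outside box; Z[4]=0
i=5: outside box; Z[5]=0
i=6: outside box; Z[6]=1 extend→box=[6,7)
i=7: outside box; Z[7]=0
i=8: outside box; Z[8]=0
i=9: outside box; Z[9]=0
i=10: outside box; Z[10]=0
i=11: outside box; Z[11]=0
i=12: outside box; Z[12]=0
i=13: outside box; Z[13]=0
i=14: outside box; Z[14]=2 extend→box=[14,16)
i=15: min(r-i=1, Z[1]=0)=0; Z[15]=0
i=16: outside box; Z[16]=0
i=17: outside box; Z[17]=0
i=18: outside box; Z[18]=4 extend→box=[18,22)
i=19: min(r-i=3, Z[1]=0)=0; Z[19]=0
i=20: min(r-i=2, Z[2]=0)=0; Z[20]=0
i=21: min(r-i=1, Z[3]=0)=0; Z[21]=0
i=22: outside box; Z[22]=1 extend→box=[22,23)
i=23: outside box; Z[23]=0
i=24: outside box; Z[24]=1 extend→box=[24,25)
i=25: outside box; Z[25]=3 extend→box=[25,28)
i=26: min(r-i=2, Z[1]=0)=0; Z[26]=0
i=27: min(r-i=1, Z[2]=0)=0; Z[27]=0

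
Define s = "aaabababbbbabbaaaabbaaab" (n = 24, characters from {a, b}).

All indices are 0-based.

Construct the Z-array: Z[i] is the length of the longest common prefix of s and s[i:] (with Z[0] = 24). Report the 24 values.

[24, 2, 1, 0, 1, 0, 1, 0, 0, 0, 0, 1, 0, 0, 3, 4, 2, 1, 0, 0, 4, 2, 1, 0]

Z[0]=24
i=1: i≥r, start 0; Z[1]=2 scan→box=[1,3)
i=2: min(r-i=1, Z[1]=2)=1; Z[2]=1
i=3: i≥r, start 0; Z[3]=0
i=4: i≥r, start 0; Z[4]=1 scan→box=[4,5)
i=5: i≥r, start 0; Z[5]=0
i=6: i≥r, start 0; Z[6]=1 scan→box=[6,7)
i=7: i≥r, start 0; Z[7]=0
i=8: i≥r, start 0; Z[8]=0
i=9: i≥r, start 0; Z[9]=0
i=10: i≥r, start 0; Z[10]=0
i=11: i≥r, start 0; Z[11]=1 scan→box=[11,12)
i=12: i≥r, start 0; Z[12]=0
i=13: i≥r, start 0; Z[13]=0
i=14: i≥r, start 0; Z[14]=3 scan→box=[14,17)
i=15: min(r-i=2, Z[1]=2)=2; Z[15]=4 scan→box=[15,19)
i=16: min(r-i=3, Z[1]=2)=2; Z[16]=2
i=17: min(r-i=2, Z[2]=1)=1; Z[17]=1
i=18: min(r-i=1, Z[3]=0)=0; Z[18]=0
i=19: i≥r, start 0; Z[19]=0
i=20: i≥r, start 0; Z[20]=4 scan→box=[20,24)
i=21: min(r-i=3, Z[1]=2)=2; Z[21]=2
i=22: min(r-i=2, Z[2]=1)=1; Z[22]=1
i=23: min(r-i=1, Z[3]=0)=0; Z[23]=0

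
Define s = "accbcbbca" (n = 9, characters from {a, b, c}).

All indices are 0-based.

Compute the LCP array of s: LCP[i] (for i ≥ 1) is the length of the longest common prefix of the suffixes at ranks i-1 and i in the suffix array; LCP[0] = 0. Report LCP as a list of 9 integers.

rank→(start, suffix):
  0 → (8, 'a')
  1 → (0, 'accbcbbca')
  2 → (5, 'bbca')
  3 → (6, 'bca')
  4 → (3, 'bcbbca')
  5 → (7, 'ca')
  6 → (4, 'cbbca')
  7 → (2, 'cbcbbca')
  8 → (1, 'ccbcbbca')

SA = [8, 0, 5, 6, 3, 7, 4, 2, 1]
rank  pair      lcp
   1  s[8:],s[0:]  1  'a'
   2  s[0:],s[5:]  0  ''
   3  s[5:],s[6:]  1  'b'
   4  s[6:],s[3:]  2  'bc'
   5  s[3:],s[7:]  0  ''
   6  s[7:],s[4:]  1  'c'
   7  s[4:],s[2:]  2  'cb'
   8  s[2:],s[1:]  1  'c'

[0, 1, 0, 1, 2, 0, 1, 2, 1]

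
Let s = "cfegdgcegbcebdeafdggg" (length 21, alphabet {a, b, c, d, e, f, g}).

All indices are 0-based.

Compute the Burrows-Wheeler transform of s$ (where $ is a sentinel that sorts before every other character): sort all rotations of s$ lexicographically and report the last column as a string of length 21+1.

gegebg$bgfdccfacgedegd

rank  rotation                last
    0  $cfegdgcegbcebdeafdggg  g
    1  afdggg$cfegdgcegbcebde  e
    2  bcebdeafdggg$cfegdgceg  g
    3  bdeafdggg$cfegdgcegbce  e
    4  cebdeafdggg$cfegdgcegb  b
    5  cegbcebdeafdggg$cfegdg  g
    6  cfegdgcegbcebdeafdggg$  $
    7  deafdggg$cfegdgcegbceb  b
    8  dgcegbcebdeafdggg$cfeg  g
    9  dggg$cfegdgcegbcebdeaf  f
   10  eafdggg$cfegdgcegbcebd  d
   11  ebdeafdggg$cfegdgcegbc  c
   12  egbcebdeafdggg$cfegdgc  c
   13  egdgcegbcebdeafdggg$cf  f
   14  fdggg$cfegdgcegbcebdea  a
   15  fegdgcegbcebdeafdggg$c  c
   16  g$cfegdgcegbcebdeafdgg  g
   17  gbcebdeafdggg$cfegdgce  e
   18  gcegbcebdeafdggg$cfegd  d
   19  gdgcegbcebdeafdggg$cfe  e
   20  gg$cfegdgcegbcebdeafdg  g
   21  ggg$cfegdgcegbcebdeafd  d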